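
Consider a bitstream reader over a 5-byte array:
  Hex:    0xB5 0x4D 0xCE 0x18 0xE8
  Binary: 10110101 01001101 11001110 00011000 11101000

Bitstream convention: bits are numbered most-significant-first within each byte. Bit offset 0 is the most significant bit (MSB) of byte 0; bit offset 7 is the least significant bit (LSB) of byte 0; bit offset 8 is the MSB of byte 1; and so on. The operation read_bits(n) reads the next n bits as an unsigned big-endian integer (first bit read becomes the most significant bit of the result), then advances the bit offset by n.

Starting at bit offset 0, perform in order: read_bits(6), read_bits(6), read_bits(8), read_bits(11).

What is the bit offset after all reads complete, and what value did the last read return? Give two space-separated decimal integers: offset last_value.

Answer: 31 1804

Derivation:
Read 1: bits[0:6] width=6 -> value=45 (bin 101101); offset now 6 = byte 0 bit 6; 34 bits remain
Read 2: bits[6:12] width=6 -> value=20 (bin 010100); offset now 12 = byte 1 bit 4; 28 bits remain
Read 3: bits[12:20] width=8 -> value=220 (bin 11011100); offset now 20 = byte 2 bit 4; 20 bits remain
Read 4: bits[20:31] width=11 -> value=1804 (bin 11100001100); offset now 31 = byte 3 bit 7; 9 bits remain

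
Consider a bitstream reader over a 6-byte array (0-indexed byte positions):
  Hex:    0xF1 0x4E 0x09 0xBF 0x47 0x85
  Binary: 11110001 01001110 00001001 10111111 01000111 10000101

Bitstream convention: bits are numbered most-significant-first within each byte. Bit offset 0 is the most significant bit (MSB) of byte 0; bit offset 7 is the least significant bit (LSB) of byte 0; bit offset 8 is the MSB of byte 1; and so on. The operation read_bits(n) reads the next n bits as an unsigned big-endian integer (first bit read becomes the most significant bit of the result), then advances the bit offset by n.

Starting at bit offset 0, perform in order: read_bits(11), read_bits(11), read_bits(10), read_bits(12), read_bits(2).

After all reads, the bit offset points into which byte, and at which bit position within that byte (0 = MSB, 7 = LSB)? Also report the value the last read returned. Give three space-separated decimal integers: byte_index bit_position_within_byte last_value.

Read 1: bits[0:11] width=11 -> value=1930 (bin 11110001010); offset now 11 = byte 1 bit 3; 37 bits remain
Read 2: bits[11:22] width=11 -> value=898 (bin 01110000010); offset now 22 = byte 2 bit 6; 26 bits remain
Read 3: bits[22:32] width=10 -> value=447 (bin 0110111111); offset now 32 = byte 4 bit 0; 16 bits remain
Read 4: bits[32:44] width=12 -> value=1144 (bin 010001111000); offset now 44 = byte 5 bit 4; 4 bits remain
Read 5: bits[44:46] width=2 -> value=1 (bin 01); offset now 46 = byte 5 bit 6; 2 bits remain

Answer: 5 6 1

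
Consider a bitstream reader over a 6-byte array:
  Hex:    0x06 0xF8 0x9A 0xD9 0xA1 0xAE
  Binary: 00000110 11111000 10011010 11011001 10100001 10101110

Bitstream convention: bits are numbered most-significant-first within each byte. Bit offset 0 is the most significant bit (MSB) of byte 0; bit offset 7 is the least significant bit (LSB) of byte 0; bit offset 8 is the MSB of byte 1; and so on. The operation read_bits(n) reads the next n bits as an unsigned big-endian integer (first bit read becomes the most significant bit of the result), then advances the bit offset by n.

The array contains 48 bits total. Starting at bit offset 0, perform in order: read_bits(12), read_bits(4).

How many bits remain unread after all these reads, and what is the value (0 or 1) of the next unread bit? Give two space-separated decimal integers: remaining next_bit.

Read 1: bits[0:12] width=12 -> value=111 (bin 000001101111); offset now 12 = byte 1 bit 4; 36 bits remain
Read 2: bits[12:16] width=4 -> value=8 (bin 1000); offset now 16 = byte 2 bit 0; 32 bits remain

Answer: 32 1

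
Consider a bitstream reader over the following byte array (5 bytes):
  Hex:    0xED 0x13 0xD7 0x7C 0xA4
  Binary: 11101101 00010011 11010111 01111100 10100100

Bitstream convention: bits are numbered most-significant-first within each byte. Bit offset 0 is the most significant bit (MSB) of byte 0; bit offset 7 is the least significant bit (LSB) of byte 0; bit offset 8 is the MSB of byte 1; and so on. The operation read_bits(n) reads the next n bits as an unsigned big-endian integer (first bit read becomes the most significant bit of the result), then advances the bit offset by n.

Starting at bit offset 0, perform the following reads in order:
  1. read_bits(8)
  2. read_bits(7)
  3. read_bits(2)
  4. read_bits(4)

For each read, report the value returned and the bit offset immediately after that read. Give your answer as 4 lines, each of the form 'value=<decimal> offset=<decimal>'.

Answer: value=237 offset=8
value=9 offset=15
value=3 offset=17
value=10 offset=21

Derivation:
Read 1: bits[0:8] width=8 -> value=237 (bin 11101101); offset now 8 = byte 1 bit 0; 32 bits remain
Read 2: bits[8:15] width=7 -> value=9 (bin 0001001); offset now 15 = byte 1 bit 7; 25 bits remain
Read 3: bits[15:17] width=2 -> value=3 (bin 11); offset now 17 = byte 2 bit 1; 23 bits remain
Read 4: bits[17:21] width=4 -> value=10 (bin 1010); offset now 21 = byte 2 bit 5; 19 bits remain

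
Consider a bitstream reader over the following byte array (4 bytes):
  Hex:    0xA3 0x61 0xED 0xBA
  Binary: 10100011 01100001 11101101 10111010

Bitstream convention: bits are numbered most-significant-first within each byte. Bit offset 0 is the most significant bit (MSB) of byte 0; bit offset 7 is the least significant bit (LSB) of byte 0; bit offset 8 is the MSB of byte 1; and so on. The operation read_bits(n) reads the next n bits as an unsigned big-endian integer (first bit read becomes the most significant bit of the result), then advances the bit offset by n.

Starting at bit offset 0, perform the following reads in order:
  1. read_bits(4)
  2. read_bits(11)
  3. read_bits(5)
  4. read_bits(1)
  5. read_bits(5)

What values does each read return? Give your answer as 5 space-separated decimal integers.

Answer: 10 432 30 1 22

Derivation:
Read 1: bits[0:4] width=4 -> value=10 (bin 1010); offset now 4 = byte 0 bit 4; 28 bits remain
Read 2: bits[4:15] width=11 -> value=432 (bin 00110110000); offset now 15 = byte 1 bit 7; 17 bits remain
Read 3: bits[15:20] width=5 -> value=30 (bin 11110); offset now 20 = byte 2 bit 4; 12 bits remain
Read 4: bits[20:21] width=1 -> value=1 (bin 1); offset now 21 = byte 2 bit 5; 11 bits remain
Read 5: bits[21:26] width=5 -> value=22 (bin 10110); offset now 26 = byte 3 bit 2; 6 bits remain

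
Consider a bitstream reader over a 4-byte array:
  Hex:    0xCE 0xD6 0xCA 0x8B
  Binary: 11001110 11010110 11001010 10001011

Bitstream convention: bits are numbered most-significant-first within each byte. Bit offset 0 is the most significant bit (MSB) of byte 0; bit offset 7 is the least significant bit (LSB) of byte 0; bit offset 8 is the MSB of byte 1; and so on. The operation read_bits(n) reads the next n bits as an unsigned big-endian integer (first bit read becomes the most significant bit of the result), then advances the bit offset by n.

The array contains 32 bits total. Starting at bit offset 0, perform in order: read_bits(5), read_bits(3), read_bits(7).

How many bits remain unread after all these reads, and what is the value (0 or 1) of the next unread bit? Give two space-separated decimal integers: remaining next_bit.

Read 1: bits[0:5] width=5 -> value=25 (bin 11001); offset now 5 = byte 0 bit 5; 27 bits remain
Read 2: bits[5:8] width=3 -> value=6 (bin 110); offset now 8 = byte 1 bit 0; 24 bits remain
Read 3: bits[8:15] width=7 -> value=107 (bin 1101011); offset now 15 = byte 1 bit 7; 17 bits remain

Answer: 17 0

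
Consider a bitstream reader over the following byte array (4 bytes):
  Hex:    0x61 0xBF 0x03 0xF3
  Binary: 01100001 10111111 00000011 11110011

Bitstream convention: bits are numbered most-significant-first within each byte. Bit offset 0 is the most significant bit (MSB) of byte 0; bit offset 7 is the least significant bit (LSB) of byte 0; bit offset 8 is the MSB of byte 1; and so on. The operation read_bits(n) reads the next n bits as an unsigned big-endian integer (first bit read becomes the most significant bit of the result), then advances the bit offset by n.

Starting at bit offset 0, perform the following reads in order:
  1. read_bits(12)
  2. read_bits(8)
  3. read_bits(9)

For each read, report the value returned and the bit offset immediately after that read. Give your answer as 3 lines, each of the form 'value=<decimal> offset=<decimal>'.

Read 1: bits[0:12] width=12 -> value=1563 (bin 011000011011); offset now 12 = byte 1 bit 4; 20 bits remain
Read 2: bits[12:20] width=8 -> value=240 (bin 11110000); offset now 20 = byte 2 bit 4; 12 bits remain
Read 3: bits[20:29] width=9 -> value=126 (bin 001111110); offset now 29 = byte 3 bit 5; 3 bits remain

Answer: value=1563 offset=12
value=240 offset=20
value=126 offset=29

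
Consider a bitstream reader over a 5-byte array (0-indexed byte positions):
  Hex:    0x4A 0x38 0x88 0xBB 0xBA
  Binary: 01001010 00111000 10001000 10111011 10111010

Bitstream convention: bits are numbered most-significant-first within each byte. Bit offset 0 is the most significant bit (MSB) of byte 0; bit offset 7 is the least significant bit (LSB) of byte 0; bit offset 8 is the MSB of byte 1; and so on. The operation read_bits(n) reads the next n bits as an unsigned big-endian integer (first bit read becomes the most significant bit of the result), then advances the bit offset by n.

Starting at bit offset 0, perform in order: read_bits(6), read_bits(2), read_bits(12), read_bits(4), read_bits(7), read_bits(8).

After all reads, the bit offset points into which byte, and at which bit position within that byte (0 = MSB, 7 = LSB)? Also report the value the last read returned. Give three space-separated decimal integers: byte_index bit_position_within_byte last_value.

Read 1: bits[0:6] width=6 -> value=18 (bin 010010); offset now 6 = byte 0 bit 6; 34 bits remain
Read 2: bits[6:8] width=2 -> value=2 (bin 10); offset now 8 = byte 1 bit 0; 32 bits remain
Read 3: bits[8:20] width=12 -> value=904 (bin 001110001000); offset now 20 = byte 2 bit 4; 20 bits remain
Read 4: bits[20:24] width=4 -> value=8 (bin 1000); offset now 24 = byte 3 bit 0; 16 bits remain
Read 5: bits[24:31] width=7 -> value=93 (bin 1011101); offset now 31 = byte 3 bit 7; 9 bits remain
Read 6: bits[31:39] width=8 -> value=221 (bin 11011101); offset now 39 = byte 4 bit 7; 1 bits remain

Answer: 4 7 221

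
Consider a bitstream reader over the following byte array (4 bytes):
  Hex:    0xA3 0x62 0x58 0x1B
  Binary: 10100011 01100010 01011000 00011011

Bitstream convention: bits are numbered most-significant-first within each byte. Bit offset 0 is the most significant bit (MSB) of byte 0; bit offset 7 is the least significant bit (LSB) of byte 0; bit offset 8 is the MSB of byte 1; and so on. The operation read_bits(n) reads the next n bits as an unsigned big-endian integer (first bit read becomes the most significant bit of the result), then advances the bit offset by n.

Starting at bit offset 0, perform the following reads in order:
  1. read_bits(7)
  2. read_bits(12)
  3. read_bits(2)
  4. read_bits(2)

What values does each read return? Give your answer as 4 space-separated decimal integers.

Read 1: bits[0:7] width=7 -> value=81 (bin 1010001); offset now 7 = byte 0 bit 7; 25 bits remain
Read 2: bits[7:19] width=12 -> value=2834 (bin 101100010010); offset now 19 = byte 2 bit 3; 13 bits remain
Read 3: bits[19:21] width=2 -> value=3 (bin 11); offset now 21 = byte 2 bit 5; 11 bits remain
Read 4: bits[21:23] width=2 -> value=0 (bin 00); offset now 23 = byte 2 bit 7; 9 bits remain

Answer: 81 2834 3 0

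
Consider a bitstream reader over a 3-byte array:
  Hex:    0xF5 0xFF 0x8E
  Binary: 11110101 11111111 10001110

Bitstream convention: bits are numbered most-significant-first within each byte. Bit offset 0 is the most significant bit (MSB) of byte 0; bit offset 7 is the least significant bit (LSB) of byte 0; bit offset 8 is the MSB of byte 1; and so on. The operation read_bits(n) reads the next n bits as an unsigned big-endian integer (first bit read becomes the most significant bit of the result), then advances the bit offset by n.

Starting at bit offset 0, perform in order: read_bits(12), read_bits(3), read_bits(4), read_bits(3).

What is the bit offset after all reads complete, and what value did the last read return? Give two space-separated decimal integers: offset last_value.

Read 1: bits[0:12] width=12 -> value=3935 (bin 111101011111); offset now 12 = byte 1 bit 4; 12 bits remain
Read 2: bits[12:15] width=3 -> value=7 (bin 111); offset now 15 = byte 1 bit 7; 9 bits remain
Read 3: bits[15:19] width=4 -> value=12 (bin 1100); offset now 19 = byte 2 bit 3; 5 bits remain
Read 4: bits[19:22] width=3 -> value=3 (bin 011); offset now 22 = byte 2 bit 6; 2 bits remain

Answer: 22 3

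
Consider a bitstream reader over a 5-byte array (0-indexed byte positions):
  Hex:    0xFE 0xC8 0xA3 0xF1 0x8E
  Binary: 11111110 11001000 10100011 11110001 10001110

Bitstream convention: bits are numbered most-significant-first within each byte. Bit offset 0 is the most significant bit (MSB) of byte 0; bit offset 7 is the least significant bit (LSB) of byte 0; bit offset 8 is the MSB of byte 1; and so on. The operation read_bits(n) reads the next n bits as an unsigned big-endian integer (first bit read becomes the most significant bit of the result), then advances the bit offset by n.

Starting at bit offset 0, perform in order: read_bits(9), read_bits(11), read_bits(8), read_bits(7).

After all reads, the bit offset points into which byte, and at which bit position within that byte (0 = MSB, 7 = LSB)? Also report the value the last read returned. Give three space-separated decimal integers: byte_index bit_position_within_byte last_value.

Read 1: bits[0:9] width=9 -> value=509 (bin 111111101); offset now 9 = byte 1 bit 1; 31 bits remain
Read 2: bits[9:20] width=11 -> value=1162 (bin 10010001010); offset now 20 = byte 2 bit 4; 20 bits remain
Read 3: bits[20:28] width=8 -> value=63 (bin 00111111); offset now 28 = byte 3 bit 4; 12 bits remain
Read 4: bits[28:35] width=7 -> value=12 (bin 0001100); offset now 35 = byte 4 bit 3; 5 bits remain

Answer: 4 3 12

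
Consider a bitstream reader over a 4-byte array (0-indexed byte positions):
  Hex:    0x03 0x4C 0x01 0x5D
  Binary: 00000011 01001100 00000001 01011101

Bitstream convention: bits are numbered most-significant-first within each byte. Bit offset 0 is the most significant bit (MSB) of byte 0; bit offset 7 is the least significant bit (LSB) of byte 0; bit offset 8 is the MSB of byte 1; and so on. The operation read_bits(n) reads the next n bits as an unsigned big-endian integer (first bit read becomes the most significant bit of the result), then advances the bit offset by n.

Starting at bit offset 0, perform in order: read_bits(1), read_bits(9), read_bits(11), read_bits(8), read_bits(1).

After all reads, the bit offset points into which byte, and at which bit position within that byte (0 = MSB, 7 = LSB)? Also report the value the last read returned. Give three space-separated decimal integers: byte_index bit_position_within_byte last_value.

Read 1: bits[0:1] width=1 -> value=0 (bin 0); offset now 1 = byte 0 bit 1; 31 bits remain
Read 2: bits[1:10] width=9 -> value=13 (bin 000001101); offset now 10 = byte 1 bit 2; 22 bits remain
Read 3: bits[10:21] width=11 -> value=384 (bin 00110000000); offset now 21 = byte 2 bit 5; 11 bits remain
Read 4: bits[21:29] width=8 -> value=43 (bin 00101011); offset now 29 = byte 3 bit 5; 3 bits remain
Read 5: bits[29:30] width=1 -> value=1 (bin 1); offset now 30 = byte 3 bit 6; 2 bits remain

Answer: 3 6 1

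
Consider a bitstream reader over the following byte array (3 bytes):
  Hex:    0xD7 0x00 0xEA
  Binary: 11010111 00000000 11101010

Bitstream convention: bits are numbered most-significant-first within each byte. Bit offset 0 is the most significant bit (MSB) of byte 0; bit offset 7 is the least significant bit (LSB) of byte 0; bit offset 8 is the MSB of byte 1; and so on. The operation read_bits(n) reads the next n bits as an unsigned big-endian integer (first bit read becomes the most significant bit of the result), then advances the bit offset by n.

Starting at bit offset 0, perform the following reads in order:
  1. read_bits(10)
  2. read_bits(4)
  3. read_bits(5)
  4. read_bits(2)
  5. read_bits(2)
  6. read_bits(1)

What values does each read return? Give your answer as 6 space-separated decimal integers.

Read 1: bits[0:10] width=10 -> value=860 (bin 1101011100); offset now 10 = byte 1 bit 2; 14 bits remain
Read 2: bits[10:14] width=4 -> value=0 (bin 0000); offset now 14 = byte 1 bit 6; 10 bits remain
Read 3: bits[14:19] width=5 -> value=7 (bin 00111); offset now 19 = byte 2 bit 3; 5 bits remain
Read 4: bits[19:21] width=2 -> value=1 (bin 01); offset now 21 = byte 2 bit 5; 3 bits remain
Read 5: bits[21:23] width=2 -> value=1 (bin 01); offset now 23 = byte 2 bit 7; 1 bits remain
Read 6: bits[23:24] width=1 -> value=0 (bin 0); offset now 24 = byte 3 bit 0; 0 bits remain

Answer: 860 0 7 1 1 0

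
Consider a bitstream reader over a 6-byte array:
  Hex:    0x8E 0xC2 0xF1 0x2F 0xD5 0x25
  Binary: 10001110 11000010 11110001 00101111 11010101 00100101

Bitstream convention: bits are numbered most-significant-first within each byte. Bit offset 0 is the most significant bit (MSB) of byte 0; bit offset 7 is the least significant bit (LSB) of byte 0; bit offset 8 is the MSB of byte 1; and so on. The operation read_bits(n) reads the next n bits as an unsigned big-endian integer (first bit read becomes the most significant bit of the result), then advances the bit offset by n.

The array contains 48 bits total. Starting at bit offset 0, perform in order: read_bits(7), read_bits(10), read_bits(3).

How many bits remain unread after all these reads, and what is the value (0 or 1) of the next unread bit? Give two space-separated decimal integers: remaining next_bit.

Read 1: bits[0:7] width=7 -> value=71 (bin 1000111); offset now 7 = byte 0 bit 7; 41 bits remain
Read 2: bits[7:17] width=10 -> value=389 (bin 0110000101); offset now 17 = byte 2 bit 1; 31 bits remain
Read 3: bits[17:20] width=3 -> value=7 (bin 111); offset now 20 = byte 2 bit 4; 28 bits remain

Answer: 28 0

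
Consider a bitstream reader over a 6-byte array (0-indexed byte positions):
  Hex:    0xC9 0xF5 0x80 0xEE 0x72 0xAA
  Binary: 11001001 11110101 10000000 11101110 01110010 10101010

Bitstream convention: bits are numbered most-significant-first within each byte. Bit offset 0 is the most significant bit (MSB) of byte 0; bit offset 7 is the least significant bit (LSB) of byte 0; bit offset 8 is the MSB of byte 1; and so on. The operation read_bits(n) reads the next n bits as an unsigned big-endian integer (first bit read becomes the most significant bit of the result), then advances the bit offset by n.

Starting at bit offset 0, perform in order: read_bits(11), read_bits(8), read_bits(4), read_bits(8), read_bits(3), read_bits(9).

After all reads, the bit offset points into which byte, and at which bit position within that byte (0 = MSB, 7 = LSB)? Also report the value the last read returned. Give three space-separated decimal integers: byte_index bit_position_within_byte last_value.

Answer: 5 3 405

Derivation:
Read 1: bits[0:11] width=11 -> value=1615 (bin 11001001111); offset now 11 = byte 1 bit 3; 37 bits remain
Read 2: bits[11:19] width=8 -> value=172 (bin 10101100); offset now 19 = byte 2 bit 3; 29 bits remain
Read 3: bits[19:23] width=4 -> value=0 (bin 0000); offset now 23 = byte 2 bit 7; 25 bits remain
Read 4: bits[23:31] width=8 -> value=119 (bin 01110111); offset now 31 = byte 3 bit 7; 17 bits remain
Read 5: bits[31:34] width=3 -> value=1 (bin 001); offset now 34 = byte 4 bit 2; 14 bits remain
Read 6: bits[34:43] width=9 -> value=405 (bin 110010101); offset now 43 = byte 5 bit 3; 5 bits remain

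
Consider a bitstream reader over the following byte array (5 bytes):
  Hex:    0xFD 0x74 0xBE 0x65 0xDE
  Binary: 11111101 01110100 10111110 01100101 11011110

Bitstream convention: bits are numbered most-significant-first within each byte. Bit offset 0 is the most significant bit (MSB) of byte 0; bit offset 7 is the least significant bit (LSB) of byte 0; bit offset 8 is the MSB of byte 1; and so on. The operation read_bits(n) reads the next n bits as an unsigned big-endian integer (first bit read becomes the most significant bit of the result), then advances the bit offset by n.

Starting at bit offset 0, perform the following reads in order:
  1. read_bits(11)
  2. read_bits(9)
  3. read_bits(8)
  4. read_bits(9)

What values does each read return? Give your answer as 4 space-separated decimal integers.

Read 1: bits[0:11] width=11 -> value=2027 (bin 11111101011); offset now 11 = byte 1 bit 3; 29 bits remain
Read 2: bits[11:20] width=9 -> value=331 (bin 101001011); offset now 20 = byte 2 bit 4; 20 bits remain
Read 3: bits[20:28] width=8 -> value=230 (bin 11100110); offset now 28 = byte 3 bit 4; 12 bits remain
Read 4: bits[28:37] width=9 -> value=187 (bin 010111011); offset now 37 = byte 4 bit 5; 3 bits remain

Answer: 2027 331 230 187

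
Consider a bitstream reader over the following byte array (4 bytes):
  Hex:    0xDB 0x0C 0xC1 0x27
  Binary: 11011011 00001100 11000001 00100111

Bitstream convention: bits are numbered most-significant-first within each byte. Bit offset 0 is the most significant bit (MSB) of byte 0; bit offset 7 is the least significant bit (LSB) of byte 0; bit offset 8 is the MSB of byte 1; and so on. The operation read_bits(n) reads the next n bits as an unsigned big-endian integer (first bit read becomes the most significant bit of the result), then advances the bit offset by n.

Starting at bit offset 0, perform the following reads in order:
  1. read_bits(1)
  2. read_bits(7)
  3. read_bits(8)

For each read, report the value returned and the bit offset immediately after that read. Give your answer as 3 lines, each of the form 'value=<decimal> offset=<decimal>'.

Read 1: bits[0:1] width=1 -> value=1 (bin 1); offset now 1 = byte 0 bit 1; 31 bits remain
Read 2: bits[1:8] width=7 -> value=91 (bin 1011011); offset now 8 = byte 1 bit 0; 24 bits remain
Read 3: bits[8:16] width=8 -> value=12 (bin 00001100); offset now 16 = byte 2 bit 0; 16 bits remain

Answer: value=1 offset=1
value=91 offset=8
value=12 offset=16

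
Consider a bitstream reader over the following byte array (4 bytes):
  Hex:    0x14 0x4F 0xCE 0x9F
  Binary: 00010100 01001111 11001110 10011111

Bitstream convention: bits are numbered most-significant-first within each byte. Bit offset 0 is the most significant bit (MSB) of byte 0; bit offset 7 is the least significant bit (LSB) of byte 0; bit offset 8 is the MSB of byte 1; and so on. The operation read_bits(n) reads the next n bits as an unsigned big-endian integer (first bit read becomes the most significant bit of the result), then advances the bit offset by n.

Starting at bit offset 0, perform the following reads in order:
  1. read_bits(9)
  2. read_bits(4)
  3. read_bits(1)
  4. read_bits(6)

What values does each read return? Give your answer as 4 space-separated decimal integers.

Answer: 40 9 1 60

Derivation:
Read 1: bits[0:9] width=9 -> value=40 (bin 000101000); offset now 9 = byte 1 bit 1; 23 bits remain
Read 2: bits[9:13] width=4 -> value=9 (bin 1001); offset now 13 = byte 1 bit 5; 19 bits remain
Read 3: bits[13:14] width=1 -> value=1 (bin 1); offset now 14 = byte 1 bit 6; 18 bits remain
Read 4: bits[14:20] width=6 -> value=60 (bin 111100); offset now 20 = byte 2 bit 4; 12 bits remain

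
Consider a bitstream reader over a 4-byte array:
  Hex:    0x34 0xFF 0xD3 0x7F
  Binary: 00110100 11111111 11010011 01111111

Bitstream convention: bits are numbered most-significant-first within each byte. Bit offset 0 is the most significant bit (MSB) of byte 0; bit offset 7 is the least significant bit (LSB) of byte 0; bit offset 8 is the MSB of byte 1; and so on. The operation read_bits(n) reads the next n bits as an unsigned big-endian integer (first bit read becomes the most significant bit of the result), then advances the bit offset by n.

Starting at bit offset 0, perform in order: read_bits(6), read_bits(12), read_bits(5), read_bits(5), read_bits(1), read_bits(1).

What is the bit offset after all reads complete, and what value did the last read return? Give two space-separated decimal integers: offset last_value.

Read 1: bits[0:6] width=6 -> value=13 (bin 001101); offset now 6 = byte 0 bit 6; 26 bits remain
Read 2: bits[6:18] width=12 -> value=1023 (bin 001111111111); offset now 18 = byte 2 bit 2; 14 bits remain
Read 3: bits[18:23] width=5 -> value=9 (bin 01001); offset now 23 = byte 2 bit 7; 9 bits remain
Read 4: bits[23:28] width=5 -> value=23 (bin 10111); offset now 28 = byte 3 bit 4; 4 bits remain
Read 5: bits[28:29] width=1 -> value=1 (bin 1); offset now 29 = byte 3 bit 5; 3 bits remain
Read 6: bits[29:30] width=1 -> value=1 (bin 1); offset now 30 = byte 3 bit 6; 2 bits remain

Answer: 30 1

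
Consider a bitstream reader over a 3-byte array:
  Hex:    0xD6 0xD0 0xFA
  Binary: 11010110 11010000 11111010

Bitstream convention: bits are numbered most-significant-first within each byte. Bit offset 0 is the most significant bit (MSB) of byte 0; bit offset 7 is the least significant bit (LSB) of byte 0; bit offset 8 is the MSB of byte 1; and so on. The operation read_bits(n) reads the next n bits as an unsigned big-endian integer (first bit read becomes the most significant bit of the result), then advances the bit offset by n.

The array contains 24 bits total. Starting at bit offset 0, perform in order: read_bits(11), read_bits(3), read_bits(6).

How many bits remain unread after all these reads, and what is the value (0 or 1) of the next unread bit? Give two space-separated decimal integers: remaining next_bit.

Read 1: bits[0:11] width=11 -> value=1718 (bin 11010110110); offset now 11 = byte 1 bit 3; 13 bits remain
Read 2: bits[11:14] width=3 -> value=4 (bin 100); offset now 14 = byte 1 bit 6; 10 bits remain
Read 3: bits[14:20] width=6 -> value=15 (bin 001111); offset now 20 = byte 2 bit 4; 4 bits remain

Answer: 4 1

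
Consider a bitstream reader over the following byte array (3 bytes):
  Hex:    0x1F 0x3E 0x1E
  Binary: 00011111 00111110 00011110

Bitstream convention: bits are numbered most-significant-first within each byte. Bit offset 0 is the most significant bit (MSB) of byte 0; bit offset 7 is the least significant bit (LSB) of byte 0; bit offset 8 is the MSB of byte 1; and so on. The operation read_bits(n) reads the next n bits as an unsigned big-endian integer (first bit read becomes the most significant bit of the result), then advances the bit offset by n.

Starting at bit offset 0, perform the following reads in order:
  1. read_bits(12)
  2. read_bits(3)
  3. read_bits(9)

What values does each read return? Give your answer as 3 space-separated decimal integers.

Read 1: bits[0:12] width=12 -> value=499 (bin 000111110011); offset now 12 = byte 1 bit 4; 12 bits remain
Read 2: bits[12:15] width=3 -> value=7 (bin 111); offset now 15 = byte 1 bit 7; 9 bits remain
Read 3: bits[15:24] width=9 -> value=30 (bin 000011110); offset now 24 = byte 3 bit 0; 0 bits remain

Answer: 499 7 30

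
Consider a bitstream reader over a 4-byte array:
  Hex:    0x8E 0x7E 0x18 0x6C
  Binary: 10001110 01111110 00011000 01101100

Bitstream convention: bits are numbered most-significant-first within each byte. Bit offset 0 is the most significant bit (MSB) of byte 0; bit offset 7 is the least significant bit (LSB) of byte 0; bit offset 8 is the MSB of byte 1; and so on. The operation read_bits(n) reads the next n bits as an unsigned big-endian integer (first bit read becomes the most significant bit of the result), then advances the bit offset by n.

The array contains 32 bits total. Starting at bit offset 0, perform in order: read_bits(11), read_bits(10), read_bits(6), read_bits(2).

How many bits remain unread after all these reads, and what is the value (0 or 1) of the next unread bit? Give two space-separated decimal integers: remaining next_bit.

Read 1: bits[0:11] width=11 -> value=1139 (bin 10001110011); offset now 11 = byte 1 bit 3; 21 bits remain
Read 2: bits[11:21] width=10 -> value=963 (bin 1111000011); offset now 21 = byte 2 bit 5; 11 bits remain
Read 3: bits[21:27] width=6 -> value=3 (bin 000011); offset now 27 = byte 3 bit 3; 5 bits remain
Read 4: bits[27:29] width=2 -> value=1 (bin 01); offset now 29 = byte 3 bit 5; 3 bits remain

Answer: 3 1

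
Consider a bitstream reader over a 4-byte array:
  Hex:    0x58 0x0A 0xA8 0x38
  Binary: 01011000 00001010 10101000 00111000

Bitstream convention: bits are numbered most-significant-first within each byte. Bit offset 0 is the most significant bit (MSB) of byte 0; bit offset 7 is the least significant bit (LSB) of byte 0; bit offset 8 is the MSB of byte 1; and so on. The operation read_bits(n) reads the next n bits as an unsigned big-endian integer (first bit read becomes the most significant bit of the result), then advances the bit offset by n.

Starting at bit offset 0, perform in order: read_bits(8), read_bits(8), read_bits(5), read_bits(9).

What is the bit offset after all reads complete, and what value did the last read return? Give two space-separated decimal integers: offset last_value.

Read 1: bits[0:8] width=8 -> value=88 (bin 01011000); offset now 8 = byte 1 bit 0; 24 bits remain
Read 2: bits[8:16] width=8 -> value=10 (bin 00001010); offset now 16 = byte 2 bit 0; 16 bits remain
Read 3: bits[16:21] width=5 -> value=21 (bin 10101); offset now 21 = byte 2 bit 5; 11 bits remain
Read 4: bits[21:30] width=9 -> value=14 (bin 000001110); offset now 30 = byte 3 bit 6; 2 bits remain

Answer: 30 14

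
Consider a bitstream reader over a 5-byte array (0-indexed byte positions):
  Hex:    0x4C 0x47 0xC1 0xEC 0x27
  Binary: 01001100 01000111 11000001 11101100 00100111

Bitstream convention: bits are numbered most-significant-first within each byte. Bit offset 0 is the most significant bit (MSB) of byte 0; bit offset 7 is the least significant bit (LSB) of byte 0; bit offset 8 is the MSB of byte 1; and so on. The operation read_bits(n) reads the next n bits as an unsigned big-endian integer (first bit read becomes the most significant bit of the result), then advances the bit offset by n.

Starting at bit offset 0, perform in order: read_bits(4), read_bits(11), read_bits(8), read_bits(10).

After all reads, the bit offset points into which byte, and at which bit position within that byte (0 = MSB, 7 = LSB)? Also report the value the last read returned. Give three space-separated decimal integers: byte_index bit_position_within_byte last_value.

Read 1: bits[0:4] width=4 -> value=4 (bin 0100); offset now 4 = byte 0 bit 4; 36 bits remain
Read 2: bits[4:15] width=11 -> value=1571 (bin 11000100011); offset now 15 = byte 1 bit 7; 25 bits remain
Read 3: bits[15:23] width=8 -> value=224 (bin 11100000); offset now 23 = byte 2 bit 7; 17 bits remain
Read 4: bits[23:33] width=10 -> value=984 (bin 1111011000); offset now 33 = byte 4 bit 1; 7 bits remain

Answer: 4 1 984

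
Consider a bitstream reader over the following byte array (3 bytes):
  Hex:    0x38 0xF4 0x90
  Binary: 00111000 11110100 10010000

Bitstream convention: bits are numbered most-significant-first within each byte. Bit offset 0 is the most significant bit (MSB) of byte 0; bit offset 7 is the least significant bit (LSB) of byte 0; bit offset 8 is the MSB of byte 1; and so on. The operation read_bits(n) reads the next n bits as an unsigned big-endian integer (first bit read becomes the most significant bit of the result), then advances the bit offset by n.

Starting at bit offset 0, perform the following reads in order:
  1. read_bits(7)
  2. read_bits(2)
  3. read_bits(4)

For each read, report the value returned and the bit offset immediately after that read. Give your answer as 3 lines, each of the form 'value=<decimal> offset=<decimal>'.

Answer: value=28 offset=7
value=1 offset=9
value=14 offset=13

Derivation:
Read 1: bits[0:7] width=7 -> value=28 (bin 0011100); offset now 7 = byte 0 bit 7; 17 bits remain
Read 2: bits[7:9] width=2 -> value=1 (bin 01); offset now 9 = byte 1 bit 1; 15 bits remain
Read 3: bits[9:13] width=4 -> value=14 (bin 1110); offset now 13 = byte 1 bit 5; 11 bits remain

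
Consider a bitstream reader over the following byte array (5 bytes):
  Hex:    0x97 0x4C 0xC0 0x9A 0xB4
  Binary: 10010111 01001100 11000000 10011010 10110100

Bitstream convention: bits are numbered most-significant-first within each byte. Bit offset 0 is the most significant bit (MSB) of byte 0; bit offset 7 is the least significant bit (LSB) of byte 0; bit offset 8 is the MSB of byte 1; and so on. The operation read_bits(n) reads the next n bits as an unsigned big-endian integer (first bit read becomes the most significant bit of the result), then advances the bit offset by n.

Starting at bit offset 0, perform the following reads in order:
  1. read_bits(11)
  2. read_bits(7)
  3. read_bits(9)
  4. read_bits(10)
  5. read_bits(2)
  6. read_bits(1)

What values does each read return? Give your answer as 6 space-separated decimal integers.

Answer: 1210 51 4 854 2 0

Derivation:
Read 1: bits[0:11] width=11 -> value=1210 (bin 10010111010); offset now 11 = byte 1 bit 3; 29 bits remain
Read 2: bits[11:18] width=7 -> value=51 (bin 0110011); offset now 18 = byte 2 bit 2; 22 bits remain
Read 3: bits[18:27] width=9 -> value=4 (bin 000000100); offset now 27 = byte 3 bit 3; 13 bits remain
Read 4: bits[27:37] width=10 -> value=854 (bin 1101010110); offset now 37 = byte 4 bit 5; 3 bits remain
Read 5: bits[37:39] width=2 -> value=2 (bin 10); offset now 39 = byte 4 bit 7; 1 bits remain
Read 6: bits[39:40] width=1 -> value=0 (bin 0); offset now 40 = byte 5 bit 0; 0 bits remain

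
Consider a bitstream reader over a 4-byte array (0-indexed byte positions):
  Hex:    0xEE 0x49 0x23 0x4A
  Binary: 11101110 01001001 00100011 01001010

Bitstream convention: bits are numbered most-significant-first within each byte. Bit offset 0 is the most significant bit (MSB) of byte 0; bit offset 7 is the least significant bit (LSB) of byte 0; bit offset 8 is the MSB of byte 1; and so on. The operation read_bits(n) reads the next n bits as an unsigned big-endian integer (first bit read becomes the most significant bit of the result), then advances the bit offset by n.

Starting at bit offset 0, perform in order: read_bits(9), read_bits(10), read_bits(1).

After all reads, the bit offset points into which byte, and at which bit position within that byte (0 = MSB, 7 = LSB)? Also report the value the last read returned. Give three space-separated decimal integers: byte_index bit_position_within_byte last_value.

Read 1: bits[0:9] width=9 -> value=476 (bin 111011100); offset now 9 = byte 1 bit 1; 23 bits remain
Read 2: bits[9:19] width=10 -> value=585 (bin 1001001001); offset now 19 = byte 2 bit 3; 13 bits remain
Read 3: bits[19:20] width=1 -> value=0 (bin 0); offset now 20 = byte 2 bit 4; 12 bits remain

Answer: 2 4 0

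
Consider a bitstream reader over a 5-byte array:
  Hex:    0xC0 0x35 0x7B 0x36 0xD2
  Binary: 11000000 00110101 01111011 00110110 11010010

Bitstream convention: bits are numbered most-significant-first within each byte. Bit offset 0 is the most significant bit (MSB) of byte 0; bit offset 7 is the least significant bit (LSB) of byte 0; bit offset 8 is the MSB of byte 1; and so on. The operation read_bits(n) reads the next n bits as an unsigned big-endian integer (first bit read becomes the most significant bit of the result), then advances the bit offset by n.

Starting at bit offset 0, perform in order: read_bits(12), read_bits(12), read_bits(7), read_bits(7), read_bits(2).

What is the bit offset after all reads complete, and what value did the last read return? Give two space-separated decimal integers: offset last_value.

Read 1: bits[0:12] width=12 -> value=3075 (bin 110000000011); offset now 12 = byte 1 bit 4; 28 bits remain
Read 2: bits[12:24] width=12 -> value=1403 (bin 010101111011); offset now 24 = byte 3 bit 0; 16 bits remain
Read 3: bits[24:31] width=7 -> value=27 (bin 0011011); offset now 31 = byte 3 bit 7; 9 bits remain
Read 4: bits[31:38] width=7 -> value=52 (bin 0110100); offset now 38 = byte 4 bit 6; 2 bits remain
Read 5: bits[38:40] width=2 -> value=2 (bin 10); offset now 40 = byte 5 bit 0; 0 bits remain

Answer: 40 2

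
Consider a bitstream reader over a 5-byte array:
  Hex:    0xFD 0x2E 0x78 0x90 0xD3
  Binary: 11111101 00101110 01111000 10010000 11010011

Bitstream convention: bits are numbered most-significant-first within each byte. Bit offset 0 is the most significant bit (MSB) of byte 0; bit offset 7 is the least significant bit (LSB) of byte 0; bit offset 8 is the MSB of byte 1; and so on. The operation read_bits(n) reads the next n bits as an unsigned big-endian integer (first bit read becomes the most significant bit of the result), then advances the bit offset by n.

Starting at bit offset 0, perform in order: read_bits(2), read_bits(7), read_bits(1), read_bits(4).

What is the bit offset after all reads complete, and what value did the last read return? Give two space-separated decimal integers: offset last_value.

Answer: 14 11

Derivation:
Read 1: bits[0:2] width=2 -> value=3 (bin 11); offset now 2 = byte 0 bit 2; 38 bits remain
Read 2: bits[2:9] width=7 -> value=122 (bin 1111010); offset now 9 = byte 1 bit 1; 31 bits remain
Read 3: bits[9:10] width=1 -> value=0 (bin 0); offset now 10 = byte 1 bit 2; 30 bits remain
Read 4: bits[10:14] width=4 -> value=11 (bin 1011); offset now 14 = byte 1 bit 6; 26 bits remain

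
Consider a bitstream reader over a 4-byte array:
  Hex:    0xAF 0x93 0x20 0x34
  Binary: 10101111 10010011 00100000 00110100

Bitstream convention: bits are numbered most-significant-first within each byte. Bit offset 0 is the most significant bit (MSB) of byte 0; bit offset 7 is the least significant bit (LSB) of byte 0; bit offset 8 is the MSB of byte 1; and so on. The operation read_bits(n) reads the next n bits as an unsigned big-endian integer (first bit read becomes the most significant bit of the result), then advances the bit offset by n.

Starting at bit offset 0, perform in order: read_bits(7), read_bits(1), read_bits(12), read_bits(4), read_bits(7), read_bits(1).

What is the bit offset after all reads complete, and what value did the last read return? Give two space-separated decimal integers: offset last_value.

Read 1: bits[0:7] width=7 -> value=87 (bin 1010111); offset now 7 = byte 0 bit 7; 25 bits remain
Read 2: bits[7:8] width=1 -> value=1 (bin 1); offset now 8 = byte 1 bit 0; 24 bits remain
Read 3: bits[8:20] width=12 -> value=2354 (bin 100100110010); offset now 20 = byte 2 bit 4; 12 bits remain
Read 4: bits[20:24] width=4 -> value=0 (bin 0000); offset now 24 = byte 3 bit 0; 8 bits remain
Read 5: bits[24:31] width=7 -> value=26 (bin 0011010); offset now 31 = byte 3 bit 7; 1 bits remain
Read 6: bits[31:32] width=1 -> value=0 (bin 0); offset now 32 = byte 4 bit 0; 0 bits remain

Answer: 32 0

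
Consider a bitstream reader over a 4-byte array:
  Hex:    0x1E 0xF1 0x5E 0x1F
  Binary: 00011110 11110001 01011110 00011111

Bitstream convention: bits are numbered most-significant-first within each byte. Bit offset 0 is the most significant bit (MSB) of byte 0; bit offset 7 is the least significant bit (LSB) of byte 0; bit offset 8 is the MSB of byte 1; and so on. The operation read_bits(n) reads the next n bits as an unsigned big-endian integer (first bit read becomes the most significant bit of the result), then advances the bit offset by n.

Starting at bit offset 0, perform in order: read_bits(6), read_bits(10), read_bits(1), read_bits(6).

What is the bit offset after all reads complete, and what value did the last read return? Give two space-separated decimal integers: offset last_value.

Answer: 23 47

Derivation:
Read 1: bits[0:6] width=6 -> value=7 (bin 000111); offset now 6 = byte 0 bit 6; 26 bits remain
Read 2: bits[6:16] width=10 -> value=753 (bin 1011110001); offset now 16 = byte 2 bit 0; 16 bits remain
Read 3: bits[16:17] width=1 -> value=0 (bin 0); offset now 17 = byte 2 bit 1; 15 bits remain
Read 4: bits[17:23] width=6 -> value=47 (bin 101111); offset now 23 = byte 2 bit 7; 9 bits remain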